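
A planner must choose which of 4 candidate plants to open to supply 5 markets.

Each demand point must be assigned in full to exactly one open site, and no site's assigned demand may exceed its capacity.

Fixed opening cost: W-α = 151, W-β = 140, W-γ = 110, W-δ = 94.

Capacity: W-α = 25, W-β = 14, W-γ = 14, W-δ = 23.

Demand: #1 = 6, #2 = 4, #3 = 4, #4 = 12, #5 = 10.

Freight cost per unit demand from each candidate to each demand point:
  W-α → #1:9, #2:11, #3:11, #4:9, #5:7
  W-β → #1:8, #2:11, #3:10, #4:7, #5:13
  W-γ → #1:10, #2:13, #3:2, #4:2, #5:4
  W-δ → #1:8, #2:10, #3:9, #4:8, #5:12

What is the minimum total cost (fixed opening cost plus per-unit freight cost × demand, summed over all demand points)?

Open {W-γ, W-δ}; cheapest assignment that respects the capacities:
  W-γ (cap 14, load 14): #3, #5 — cost 4×2 + 10×4 = 48
  W-δ (cap 23, load 22): #1, #2, #4 — cost 6×8 + 4×10 + 12×8 = 184
  Shipping 232, fixed 204 → total 436.
  Any other capacity-feasible assignment to {W-γ, W-δ} ships for at least 232.
Compare {W-α, W-γ}: its best feasible assignment gives total 497.
Compare {W-α, W-δ}: its best feasible assignment gives total 539.
Every other set of open sites that can feasibly serve all demand totals ≥ 497 even under its best assignment. Minimum: 436.

436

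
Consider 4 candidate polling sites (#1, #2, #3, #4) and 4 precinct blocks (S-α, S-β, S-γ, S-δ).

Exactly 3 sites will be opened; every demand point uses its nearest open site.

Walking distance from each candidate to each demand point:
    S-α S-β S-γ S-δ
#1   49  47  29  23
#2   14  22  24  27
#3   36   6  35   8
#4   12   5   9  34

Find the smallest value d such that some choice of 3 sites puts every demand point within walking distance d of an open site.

Open {#1, #3, #4}.
  Farthest demand point is S-α at walking distance 12 (to #4); all others are ≤ 12.
With {#2, #3, #4} the worst case is 12.
With {#1, #2, #4} the worst case is 23.
No size-3 selection achieves below 12.

12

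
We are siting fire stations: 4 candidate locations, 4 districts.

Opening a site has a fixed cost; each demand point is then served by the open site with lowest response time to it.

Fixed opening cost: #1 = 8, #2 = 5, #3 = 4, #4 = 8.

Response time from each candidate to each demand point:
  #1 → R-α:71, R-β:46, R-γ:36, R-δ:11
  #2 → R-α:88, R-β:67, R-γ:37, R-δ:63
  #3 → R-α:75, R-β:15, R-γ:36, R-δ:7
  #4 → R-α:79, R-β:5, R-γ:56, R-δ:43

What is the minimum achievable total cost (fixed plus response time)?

135

Open {#3, #4}: assign each demand point to its cheapest open site.
  R-α→#3 75, R-β→#4 5, R-γ→#3 36, R-δ→#3 7
  response time 123, fixed 12 → total 135.
Compare {#3}: response time 133 + fixed 4 = 137.
Compare {#1, #4}: response time 123 + fixed 16 = 139.
Compare {#1, #3, #4}: response time 119 + fixed 20 = 139.
All other subsets cost ≥ 137. Minimum total cost: 135.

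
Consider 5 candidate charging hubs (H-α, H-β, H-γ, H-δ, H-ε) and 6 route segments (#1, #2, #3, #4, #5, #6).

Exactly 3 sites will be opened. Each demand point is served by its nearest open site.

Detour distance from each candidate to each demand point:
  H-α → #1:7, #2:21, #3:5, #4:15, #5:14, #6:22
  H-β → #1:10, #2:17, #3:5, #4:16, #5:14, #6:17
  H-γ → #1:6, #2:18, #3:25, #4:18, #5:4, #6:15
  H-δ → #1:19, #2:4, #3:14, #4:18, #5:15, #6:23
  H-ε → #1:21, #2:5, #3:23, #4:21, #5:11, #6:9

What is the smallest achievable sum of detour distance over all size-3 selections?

44

Open {H-α, H-γ, H-ε}.
  #1→H-γ 6, #2→H-ε 5, #3→H-α 5, #4→H-α 15, #5→H-γ 4, #6→H-ε 9  ⇒ total 44.
Compare {H-β, H-γ, H-ε}: total 45.
Compare {H-α, H-γ, H-δ}: total 49.
No size-3 selection does better; minimum is 44.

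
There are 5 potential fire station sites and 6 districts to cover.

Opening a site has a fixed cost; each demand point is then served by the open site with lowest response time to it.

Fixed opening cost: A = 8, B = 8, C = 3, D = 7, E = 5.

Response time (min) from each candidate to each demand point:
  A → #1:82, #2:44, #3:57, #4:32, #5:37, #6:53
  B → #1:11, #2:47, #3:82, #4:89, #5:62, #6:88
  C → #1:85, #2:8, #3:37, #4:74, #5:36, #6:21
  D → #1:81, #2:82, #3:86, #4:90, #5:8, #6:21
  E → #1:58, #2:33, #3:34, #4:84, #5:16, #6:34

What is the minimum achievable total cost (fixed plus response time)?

Open {A, B, C, D}: assign each demand point to its cheapest open site.
  #1→B 11, #2→C 8, #3→C 37, #4→A 32, #5→D 8, #6→C 21
  response time 117, fixed 26 → total 143.
Compare {A, B, C, D, E}: response time 114 + fixed 31 = 145.
Compare {A, B, C, E}: response time 122 + fixed 24 = 146.
Compare {A, B, C}: response time 145 + fixed 19 = 164.
All other subsets cost ≥ 145. Minimum total cost: 143.

143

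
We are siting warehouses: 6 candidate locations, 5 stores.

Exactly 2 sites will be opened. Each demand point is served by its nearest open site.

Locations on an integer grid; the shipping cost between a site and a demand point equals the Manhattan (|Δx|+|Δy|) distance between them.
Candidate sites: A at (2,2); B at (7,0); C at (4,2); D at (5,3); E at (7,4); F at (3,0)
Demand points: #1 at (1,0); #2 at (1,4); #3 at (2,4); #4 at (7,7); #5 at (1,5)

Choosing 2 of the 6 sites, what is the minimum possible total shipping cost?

Open {A, E}.
  #1→A 3, #2→A 3, #3→A 2, #4→E 3, #5→A 4  ⇒ total 15.
Compare {A, D}: total 18.
Compare {A, B}: total 19.
No size-2 selection does better; minimum is 15.

15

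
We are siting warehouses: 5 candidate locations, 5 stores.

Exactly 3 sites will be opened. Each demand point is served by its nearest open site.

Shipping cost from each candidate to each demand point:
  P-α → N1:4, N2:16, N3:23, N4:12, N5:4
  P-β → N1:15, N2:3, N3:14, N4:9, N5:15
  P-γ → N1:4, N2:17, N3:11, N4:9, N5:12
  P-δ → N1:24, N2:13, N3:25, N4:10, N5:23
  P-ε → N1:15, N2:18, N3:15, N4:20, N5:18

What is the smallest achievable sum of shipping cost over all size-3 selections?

Open {P-α, P-β, P-γ}.
  N1→P-α 4, N2→P-β 3, N3→P-γ 11, N4→P-β 9, N5→P-α 4  ⇒ total 31.
Compare {P-α, P-β, P-δ}: total 34.
Compare {P-α, P-β, P-ε}: total 34.
No size-3 selection does better; minimum is 31.

31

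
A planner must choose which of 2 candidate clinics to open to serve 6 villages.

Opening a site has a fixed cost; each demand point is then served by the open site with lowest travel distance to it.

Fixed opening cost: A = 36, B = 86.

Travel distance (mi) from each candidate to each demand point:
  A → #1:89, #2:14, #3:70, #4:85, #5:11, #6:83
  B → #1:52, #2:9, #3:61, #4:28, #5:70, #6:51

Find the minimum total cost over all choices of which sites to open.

334

Open {A, B}: assign each demand point to its cheapest open site.
  #1→B 52, #2→B 9, #3→B 61, #4→B 28, #5→A 11, #6→B 51
  travel distance 212, fixed 122 → total 334.
Compare {B}: travel distance 271 + fixed 86 = 357.
Compare {A}: travel distance 352 + fixed 36 = 388.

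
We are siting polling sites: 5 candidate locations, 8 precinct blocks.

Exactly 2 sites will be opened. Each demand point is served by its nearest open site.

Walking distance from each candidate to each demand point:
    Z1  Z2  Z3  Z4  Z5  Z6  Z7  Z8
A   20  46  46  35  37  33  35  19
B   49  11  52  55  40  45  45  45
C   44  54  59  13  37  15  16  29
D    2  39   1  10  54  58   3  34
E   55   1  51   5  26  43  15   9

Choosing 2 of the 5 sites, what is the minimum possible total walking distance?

Open {D, E}.
  Z1→D 2, Z2→E 1, Z3→D 1, Z4→E 5, Z5→E 26, Z6→E 43, Z7→D 3, Z8→E 9  ⇒ total 90.
Compare {C, D}: total 136.
Compare {A, D}: total 144.
No size-2 selection does better; minimum is 90.

90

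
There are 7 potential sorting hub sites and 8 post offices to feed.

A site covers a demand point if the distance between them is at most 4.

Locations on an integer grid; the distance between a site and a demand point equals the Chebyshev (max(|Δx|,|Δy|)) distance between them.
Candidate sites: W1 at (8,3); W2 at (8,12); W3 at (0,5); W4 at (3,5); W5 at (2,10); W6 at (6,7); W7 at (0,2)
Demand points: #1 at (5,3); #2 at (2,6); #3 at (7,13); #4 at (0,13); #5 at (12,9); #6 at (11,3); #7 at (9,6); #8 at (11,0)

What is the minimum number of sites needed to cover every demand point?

3

Coverage sets (demand points within 4 of each site):
  W1: {#1, #6, #7, #8}
  W2: {#3, #5}
  W3: {#2}
  W4: {#1, #2}
  W5: {#2, #4}
  W6: {#1, #2, #7}
  W7: {#2}
No 2 sites suffice: every size-2 union leaves at least one demand point uncovered.
But {W1, W2, W5} covers everything, so the minimum is 3.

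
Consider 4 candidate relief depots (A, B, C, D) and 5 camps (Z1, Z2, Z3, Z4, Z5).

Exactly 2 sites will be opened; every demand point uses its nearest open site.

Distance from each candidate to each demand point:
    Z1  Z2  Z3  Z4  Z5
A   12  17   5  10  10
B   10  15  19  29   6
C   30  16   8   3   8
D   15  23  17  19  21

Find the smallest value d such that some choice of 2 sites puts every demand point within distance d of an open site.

15

Open {A, B}.
  Farthest demand point is Z2 at distance 15 (to B); all others are ≤ 15.
With {B, C} the worst case is 15.
With {A, C} the worst case is 16.
No size-2 selection achieves below 15.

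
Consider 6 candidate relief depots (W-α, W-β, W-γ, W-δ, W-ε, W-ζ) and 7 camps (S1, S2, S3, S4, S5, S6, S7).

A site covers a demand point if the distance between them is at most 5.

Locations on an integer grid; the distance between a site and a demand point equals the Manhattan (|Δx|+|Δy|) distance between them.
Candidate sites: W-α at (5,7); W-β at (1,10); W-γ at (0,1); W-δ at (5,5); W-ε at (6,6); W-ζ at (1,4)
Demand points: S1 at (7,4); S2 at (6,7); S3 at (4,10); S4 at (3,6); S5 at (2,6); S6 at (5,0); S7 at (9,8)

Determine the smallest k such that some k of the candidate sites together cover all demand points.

2

Coverage sets (demand points within 5 of each site):
  W-α: {S1, S2, S3, S4, S5, S7}
  W-β: {S3, S5}
  W-γ: {}
  W-δ: {S1, S2, S4, S5, S6}
  W-ε: {S1, S2, S4, S5, S7}
  W-ζ: {S4, S5}
No single site covers all 7 demand points.
But {W-α, W-δ} covers everything, so the minimum is 2.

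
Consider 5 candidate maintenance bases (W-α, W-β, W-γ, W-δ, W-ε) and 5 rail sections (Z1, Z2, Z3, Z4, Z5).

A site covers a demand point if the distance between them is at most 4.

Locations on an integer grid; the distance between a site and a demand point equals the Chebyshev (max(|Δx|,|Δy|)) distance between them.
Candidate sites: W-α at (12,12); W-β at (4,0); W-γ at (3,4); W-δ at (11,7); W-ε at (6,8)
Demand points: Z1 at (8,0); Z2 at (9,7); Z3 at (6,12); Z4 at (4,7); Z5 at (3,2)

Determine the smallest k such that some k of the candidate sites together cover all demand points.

Coverage sets (demand points within 4 of each site):
  W-α: {}
  W-β: {Z1, Z5}
  W-γ: {Z4, Z5}
  W-δ: {Z2}
  W-ε: {Z2, Z3, Z4}
No single site covers all 5 demand points.
But {W-β, W-ε} covers everything, so the minimum is 2.

2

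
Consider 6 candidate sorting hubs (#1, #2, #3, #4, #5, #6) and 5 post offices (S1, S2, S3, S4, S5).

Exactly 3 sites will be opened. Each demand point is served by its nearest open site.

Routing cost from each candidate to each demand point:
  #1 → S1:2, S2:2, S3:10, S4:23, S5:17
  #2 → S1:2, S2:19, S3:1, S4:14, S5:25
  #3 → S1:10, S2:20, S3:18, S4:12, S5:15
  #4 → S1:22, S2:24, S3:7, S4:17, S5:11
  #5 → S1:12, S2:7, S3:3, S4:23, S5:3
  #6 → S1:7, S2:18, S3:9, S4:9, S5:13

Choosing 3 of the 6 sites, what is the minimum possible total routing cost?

Open {#1, #5, #6}.
  S1→#1 2, S2→#1 2, S3→#5 3, S4→#6 9, S5→#5 3  ⇒ total 19.
Compare {#1, #2, #5}: total 22.
Compare {#1, #3, #5}: total 22.
No size-3 selection does better; minimum is 19.

19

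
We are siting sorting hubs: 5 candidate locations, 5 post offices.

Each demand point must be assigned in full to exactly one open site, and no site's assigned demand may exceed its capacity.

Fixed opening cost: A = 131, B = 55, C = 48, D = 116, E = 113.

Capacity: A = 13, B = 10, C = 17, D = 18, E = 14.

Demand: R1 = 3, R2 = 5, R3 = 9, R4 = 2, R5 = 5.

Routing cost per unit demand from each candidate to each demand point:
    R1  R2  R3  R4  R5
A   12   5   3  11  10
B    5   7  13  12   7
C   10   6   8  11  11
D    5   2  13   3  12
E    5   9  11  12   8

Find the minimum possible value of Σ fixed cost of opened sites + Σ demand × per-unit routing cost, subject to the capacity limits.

Open {B, C}; cheapest assignment that respects the capacities:
  B (cap 10, load 8): R1, R5 — cost 3×5 + 5×7 = 50
  C (cap 17, load 16): R2, R3, R4 — cost 5×6 + 9×8 + 2×11 = 124
  Shipping 174, fixed 103 → total 277.
  Any other capacity-feasible assignment to {B, C} ships for at least 174.
Compare {C, D}: its best feasible assignment gives total 322.
Compare {C, E}: its best feasible assignment gives total 340.
Every other set of open sites that can feasibly serve all demand totals ≥ 322 even under its best assignment. Minimum: 277.

277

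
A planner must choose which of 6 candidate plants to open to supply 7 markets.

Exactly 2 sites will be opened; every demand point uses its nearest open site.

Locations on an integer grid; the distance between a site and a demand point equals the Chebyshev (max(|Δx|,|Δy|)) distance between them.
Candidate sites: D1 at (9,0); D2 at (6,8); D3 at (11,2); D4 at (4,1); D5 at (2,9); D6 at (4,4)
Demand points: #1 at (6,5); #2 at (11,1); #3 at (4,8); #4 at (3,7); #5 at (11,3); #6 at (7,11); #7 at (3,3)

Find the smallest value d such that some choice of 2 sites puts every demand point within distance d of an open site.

5

Open {D1, D2}.
  Farthest demand point is #7 at distance 5 (to D2); all others are ≤ 5.
With {D2, D3} the worst case is 5.
With {D1, D5} the worst case is 6.
No size-2 selection achieves below 5.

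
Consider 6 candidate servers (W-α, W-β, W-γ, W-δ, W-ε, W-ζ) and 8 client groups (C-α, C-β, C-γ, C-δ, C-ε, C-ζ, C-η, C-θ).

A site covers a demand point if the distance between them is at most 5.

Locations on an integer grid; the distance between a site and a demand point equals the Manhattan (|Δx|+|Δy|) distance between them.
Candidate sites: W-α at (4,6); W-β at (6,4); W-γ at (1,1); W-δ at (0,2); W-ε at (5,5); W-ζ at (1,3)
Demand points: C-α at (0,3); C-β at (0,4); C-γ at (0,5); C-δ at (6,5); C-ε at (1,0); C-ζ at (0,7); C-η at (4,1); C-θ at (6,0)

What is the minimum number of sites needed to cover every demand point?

Coverage sets (demand points within 5 of each site):
  W-α: {C-γ, C-δ, C-ζ, C-η}
  W-β: {C-δ, C-η, C-θ}
  W-γ: {C-α, C-β, C-γ, C-ε, C-η}
  W-δ: {C-α, C-β, C-γ, C-ε, C-ζ, C-η}
  W-ε: {C-γ, C-δ, C-η}
  W-ζ: {C-α, C-β, C-γ, C-ε, C-ζ, C-η}
No single site covers all 8 demand points.
But {W-β, W-δ} covers everything, so the minimum is 2.

2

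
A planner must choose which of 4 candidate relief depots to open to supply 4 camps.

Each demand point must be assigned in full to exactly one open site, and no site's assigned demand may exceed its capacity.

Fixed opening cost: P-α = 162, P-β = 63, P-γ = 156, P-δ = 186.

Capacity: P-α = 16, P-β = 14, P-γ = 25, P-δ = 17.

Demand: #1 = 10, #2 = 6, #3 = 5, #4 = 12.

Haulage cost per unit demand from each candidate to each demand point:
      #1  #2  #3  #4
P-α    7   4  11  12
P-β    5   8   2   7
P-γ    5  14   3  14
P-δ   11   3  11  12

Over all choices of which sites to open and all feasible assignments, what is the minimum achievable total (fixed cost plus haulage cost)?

Open {P-β, P-γ}; cheapest assignment that respects the capacities:
  P-β (cap 14, load 12): #4 — cost 12×7 = 84
  P-γ (cap 25, load 21): #1, #2, #3 — cost 10×5 + 6×14 + 5×3 = 149
  Shipping 233, fixed 219 → total 452.
  Any other capacity-feasible assignment to {P-β, P-γ} ships for at least 233.
Compare {P-α, P-β, P-γ}: its best feasible assignment gives total 554.
Compare {P-β, P-γ, P-δ}: its best feasible assignment gives total 572.
Every other set of open sites that can feasibly serve all demand totals ≥ 554 even under its best assignment. Minimum: 452.

452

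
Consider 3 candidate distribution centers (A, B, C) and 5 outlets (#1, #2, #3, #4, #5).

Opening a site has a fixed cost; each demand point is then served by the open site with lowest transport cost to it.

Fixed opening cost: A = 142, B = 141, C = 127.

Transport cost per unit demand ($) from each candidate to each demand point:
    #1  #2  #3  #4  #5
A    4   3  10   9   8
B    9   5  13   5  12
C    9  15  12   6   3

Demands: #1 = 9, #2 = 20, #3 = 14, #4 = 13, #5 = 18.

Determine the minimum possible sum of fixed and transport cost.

637

Open {A, C}: assign each demand point to its cheapest open site.
  #1→A 9×4=36, #2→A 20×3=60, #3→A 14×10=140, #4→C 13×6=78, #5→C 18×3=54
  transport cost 368, fixed 269 → total 637.
Compare {A}: transport cost 497 + fixed 142 = 639.
Compare {A, B}: transport cost 445 + fixed 283 = 728.
Compare {B, C}: transport cost 468 + fixed 268 = 736.
All other subsets cost ≥ 639. Minimum total cost: 637.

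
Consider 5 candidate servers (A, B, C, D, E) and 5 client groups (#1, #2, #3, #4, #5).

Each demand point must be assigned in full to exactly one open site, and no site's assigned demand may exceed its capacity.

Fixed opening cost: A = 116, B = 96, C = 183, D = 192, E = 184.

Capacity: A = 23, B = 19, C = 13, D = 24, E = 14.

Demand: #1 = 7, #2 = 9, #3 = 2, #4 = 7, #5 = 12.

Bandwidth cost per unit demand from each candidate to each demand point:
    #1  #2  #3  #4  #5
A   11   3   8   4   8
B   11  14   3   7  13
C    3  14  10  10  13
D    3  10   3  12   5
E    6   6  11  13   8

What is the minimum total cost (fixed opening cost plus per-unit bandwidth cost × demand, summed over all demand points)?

450

Open {A, D}; cheapest assignment that respects the capacities:
  A (cap 23, load 16): #2, #4 — cost 9×3 + 7×4 = 55
  D (cap 24, load 21): #1, #3, #5 — cost 7×3 + 2×3 + 12×5 = 87
  Shipping 142, fixed 308 → total 450.
  Any other capacity-feasible assignment to {A, D} ships for at least 142.
Compare {A, B}: its best feasible assignment gives total 467.
Compare {A, B, D}: its best feasible assignment gives total 546.
Every other set of open sites that can feasibly serve all demand totals ≥ 467 even under its best assignment. Minimum: 450.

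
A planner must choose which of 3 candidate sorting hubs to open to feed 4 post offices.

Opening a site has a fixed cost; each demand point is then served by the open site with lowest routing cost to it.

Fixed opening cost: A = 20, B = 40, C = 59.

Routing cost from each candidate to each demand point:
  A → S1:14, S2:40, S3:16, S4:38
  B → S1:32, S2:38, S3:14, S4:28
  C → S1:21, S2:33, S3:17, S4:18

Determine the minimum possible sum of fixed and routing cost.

Open {A}: assign each demand point to its cheapest open site.
  S1→A 14, S2→A 40, S3→A 16, S4→A 38
  routing cost 108, fixed 20 → total 128.
Compare {C}: routing cost 89 + fixed 59 = 148.
Compare {B}: routing cost 112 + fixed 40 = 152.
Compare {A, B}: routing cost 94 + fixed 60 = 154.
All other subsets cost ≥ 148. Minimum total cost: 128.

128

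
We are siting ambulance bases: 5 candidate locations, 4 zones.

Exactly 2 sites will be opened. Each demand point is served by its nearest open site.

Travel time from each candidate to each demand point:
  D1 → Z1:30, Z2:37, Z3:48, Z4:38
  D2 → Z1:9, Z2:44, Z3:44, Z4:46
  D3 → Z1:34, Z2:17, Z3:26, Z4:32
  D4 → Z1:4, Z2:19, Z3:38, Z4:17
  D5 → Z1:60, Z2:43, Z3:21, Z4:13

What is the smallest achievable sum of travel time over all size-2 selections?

57

Open {D4, D5}.
  Z1→D4 4, Z2→D4 19, Z3→D5 21, Z4→D5 13  ⇒ total 57.
Compare {D3, D4}: total 64.
Compare {D1, D4}: total 78.
No size-2 selection does better; minimum is 57.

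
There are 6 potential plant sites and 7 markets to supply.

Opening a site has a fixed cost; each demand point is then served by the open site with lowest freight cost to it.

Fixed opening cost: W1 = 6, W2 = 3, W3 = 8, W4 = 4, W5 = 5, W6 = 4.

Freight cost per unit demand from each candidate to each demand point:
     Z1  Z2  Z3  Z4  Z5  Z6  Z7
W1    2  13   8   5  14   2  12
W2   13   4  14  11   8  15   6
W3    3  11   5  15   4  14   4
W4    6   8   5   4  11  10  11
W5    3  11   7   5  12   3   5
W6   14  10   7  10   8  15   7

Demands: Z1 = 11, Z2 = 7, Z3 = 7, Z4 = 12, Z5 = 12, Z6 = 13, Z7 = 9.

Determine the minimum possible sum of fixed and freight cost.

264

Open {W1, W2, W3, W4}: assign each demand point to its cheapest open site.
  Z1→W1 11×2=22, Z2→W2 7×4=28, Z3→W3 7×5=35, Z4→W4 12×4=48, Z5→W3 12×4=48, Z6→W1 13×2=26, Z7→W3 9×4=36
  freight cost 243, fixed 21 → total 264.
Compare {W1, W2, W3, W4, W6}: freight cost 243 + fixed 25 = 268.
Compare {W1, W2, W3, W4, W5}: freight cost 243 + fixed 26 = 269.
Compare {W1, W2, W3}: freight cost 255 + fixed 17 = 272.
All other subsets cost ≥ 268. Minimum total cost: 264.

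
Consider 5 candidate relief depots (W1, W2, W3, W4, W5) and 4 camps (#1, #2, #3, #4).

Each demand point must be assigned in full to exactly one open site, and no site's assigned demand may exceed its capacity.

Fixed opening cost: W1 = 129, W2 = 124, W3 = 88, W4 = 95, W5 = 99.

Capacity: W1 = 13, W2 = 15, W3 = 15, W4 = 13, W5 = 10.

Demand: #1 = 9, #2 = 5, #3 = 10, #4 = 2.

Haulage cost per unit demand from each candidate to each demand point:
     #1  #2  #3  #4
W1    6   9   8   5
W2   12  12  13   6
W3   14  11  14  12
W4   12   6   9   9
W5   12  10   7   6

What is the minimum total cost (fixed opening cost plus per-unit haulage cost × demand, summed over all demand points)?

472

Open {W3, W4}; cheapest assignment that respects the capacities:
  W3 (cap 15, load 14): #1, #2 — cost 9×14 + 5×11 = 181
  W4 (cap 13, load 12): #3, #4 — cost 10×9 + 2×9 = 108
  Shipping 289, fixed 183 → total 472.
  Any other capacity-feasible assignment to {W3, W4} ships for at least 289.
Compare {W1, W3}: its best feasible assignment gives total 476.
Compare {W1, W4, W5}: its best feasible assignment gives total 487.
Every other set of open sites that can feasibly serve all demand totals ≥ 476 even under its best assignment. Minimum: 472.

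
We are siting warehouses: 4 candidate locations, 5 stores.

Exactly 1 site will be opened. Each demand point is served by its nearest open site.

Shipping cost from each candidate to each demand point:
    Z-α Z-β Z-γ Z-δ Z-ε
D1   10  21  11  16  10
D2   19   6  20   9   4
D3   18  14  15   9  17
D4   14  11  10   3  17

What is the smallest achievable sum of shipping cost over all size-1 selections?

55

Open {D4}.
  Z-α→D4 14, Z-β→D4 11, Z-γ→D4 10, Z-δ→D4 3, Z-ε→D4 17  ⇒ total 55.
Compare {D2}: total 58.
Compare {D1}: total 68.
No size-1 selection does better; minimum is 55.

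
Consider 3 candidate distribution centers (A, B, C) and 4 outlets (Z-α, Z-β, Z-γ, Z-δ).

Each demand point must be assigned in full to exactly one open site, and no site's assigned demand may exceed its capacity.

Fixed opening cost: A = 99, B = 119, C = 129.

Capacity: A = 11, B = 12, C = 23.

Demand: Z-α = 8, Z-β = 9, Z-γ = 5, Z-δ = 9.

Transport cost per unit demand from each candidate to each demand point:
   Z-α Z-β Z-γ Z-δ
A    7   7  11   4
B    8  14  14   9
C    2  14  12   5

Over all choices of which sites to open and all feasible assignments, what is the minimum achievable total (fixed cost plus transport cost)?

412

Open {A, C}; cheapest assignment that respects the capacities:
  A (cap 11, load 9): Z-β — cost 9×7 = 63
  C (cap 23, load 22): Z-α, Z-γ, Z-δ — cost 8×2 + 5×12 + 9×5 = 121
  Shipping 184, fixed 228 → total 412.
  Any other capacity-feasible assignment to {A, C} ships for at least 184.
Compare {B, C}: its best feasible assignment gives total 495.
Compare {A, B, C}: its best feasible assignment gives total 531.
Every other set of open sites that can feasibly serve all demand totals ≥ 495 even under its best assignment. Minimum: 412.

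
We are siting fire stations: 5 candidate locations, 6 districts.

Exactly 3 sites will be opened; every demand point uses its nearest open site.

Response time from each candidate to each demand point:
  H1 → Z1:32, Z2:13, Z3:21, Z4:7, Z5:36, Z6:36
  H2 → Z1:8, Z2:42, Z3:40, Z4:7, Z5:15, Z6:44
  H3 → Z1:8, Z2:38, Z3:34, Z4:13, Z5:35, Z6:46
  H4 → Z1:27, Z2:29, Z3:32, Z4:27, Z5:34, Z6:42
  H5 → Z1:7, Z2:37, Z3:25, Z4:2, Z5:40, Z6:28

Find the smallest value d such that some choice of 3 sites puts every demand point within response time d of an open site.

Open {H1, H2, H5}.
  Farthest demand point is Z6 at response time 28 (to H5); all others are ≤ 28.
With {H2, H4, H5} the worst case is 29.
With {H1, H4, H5} the worst case is 34.
No size-3 selection achieves below 28.

28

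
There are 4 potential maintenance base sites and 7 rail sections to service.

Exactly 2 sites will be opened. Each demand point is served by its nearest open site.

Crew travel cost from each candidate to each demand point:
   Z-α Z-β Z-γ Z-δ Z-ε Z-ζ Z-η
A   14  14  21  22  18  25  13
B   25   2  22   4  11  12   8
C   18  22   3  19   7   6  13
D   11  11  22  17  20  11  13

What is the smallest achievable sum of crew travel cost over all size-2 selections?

Open {B, C}.
  Z-α→C 18, Z-β→B 2, Z-γ→C 3, Z-δ→B 4, Z-ε→C 7, Z-ζ→C 6, Z-η→B 8  ⇒ total 48.
Compare {C, D}: total 68.
Compare {B, D}: total 69.
No size-2 selection does better; minimum is 48.

48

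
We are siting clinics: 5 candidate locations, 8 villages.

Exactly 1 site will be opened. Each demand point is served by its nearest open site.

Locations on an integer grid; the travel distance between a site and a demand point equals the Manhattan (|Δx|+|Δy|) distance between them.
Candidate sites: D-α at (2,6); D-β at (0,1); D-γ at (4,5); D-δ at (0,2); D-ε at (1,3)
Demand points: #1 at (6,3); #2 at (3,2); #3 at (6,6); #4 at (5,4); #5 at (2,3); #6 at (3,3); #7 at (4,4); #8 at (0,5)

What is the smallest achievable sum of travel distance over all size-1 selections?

25

Open {D-γ}.
  #1→D-γ 4, #2→D-γ 4, #3→D-γ 3, #4→D-γ 2, #5→D-γ 4, #6→D-γ 3, #7→D-γ 1, #8→D-γ 4  ⇒ total 25.
Compare {D-ε}: total 31.
Compare {D-α}: total 35.
No size-1 selection does better; minimum is 25.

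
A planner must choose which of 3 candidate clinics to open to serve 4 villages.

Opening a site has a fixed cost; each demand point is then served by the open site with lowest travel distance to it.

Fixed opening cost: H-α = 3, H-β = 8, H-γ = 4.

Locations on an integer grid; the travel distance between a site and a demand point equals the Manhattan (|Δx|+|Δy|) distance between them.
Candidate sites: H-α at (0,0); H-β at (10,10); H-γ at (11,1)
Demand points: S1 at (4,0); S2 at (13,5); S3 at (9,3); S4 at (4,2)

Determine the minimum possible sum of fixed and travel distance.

27

Open {H-α, H-γ}: assign each demand point to its cheapest open site.
  S1→H-α 4, S2→H-γ 6, S3→H-γ 4, S4→H-α 6
  travel distance 20, fixed 7 → total 27.
Compare {H-γ}: travel distance 26 + fixed 4 = 30.
Compare {H-α, H-β, H-γ}: travel distance 20 + fixed 15 = 35.
Compare {H-α, H-β}: travel distance 26 + fixed 11 = 37.
All other subsets cost ≥ 30. Minimum total cost: 27.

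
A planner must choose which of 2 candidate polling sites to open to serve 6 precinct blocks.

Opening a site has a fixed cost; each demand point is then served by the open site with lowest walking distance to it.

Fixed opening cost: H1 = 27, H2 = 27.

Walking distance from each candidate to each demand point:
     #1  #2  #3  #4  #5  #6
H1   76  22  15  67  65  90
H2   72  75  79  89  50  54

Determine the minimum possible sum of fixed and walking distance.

Open {H1, H2}: assign each demand point to its cheapest open site.
  #1→H2 72, #2→H1 22, #3→H1 15, #4→H1 67, #5→H2 50, #6→H2 54
  walking distance 280, fixed 54 → total 334.
Compare {H1}: walking distance 335 + fixed 27 = 362.
Compare {H2}: walking distance 419 + fixed 27 = 446.

334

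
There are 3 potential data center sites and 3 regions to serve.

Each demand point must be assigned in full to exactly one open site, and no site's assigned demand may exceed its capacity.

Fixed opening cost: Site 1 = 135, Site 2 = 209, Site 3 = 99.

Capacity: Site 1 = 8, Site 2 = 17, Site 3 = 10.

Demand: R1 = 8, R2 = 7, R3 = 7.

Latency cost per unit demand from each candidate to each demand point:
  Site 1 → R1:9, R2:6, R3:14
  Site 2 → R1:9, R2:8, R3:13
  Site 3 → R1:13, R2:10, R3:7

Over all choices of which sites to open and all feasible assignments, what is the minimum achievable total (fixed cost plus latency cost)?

485

Open {Site 2, Site 3}; cheapest assignment that respects the capacities:
  Site 2 (cap 17, load 15): R1, R2 — cost 8×9 + 7×8 = 128
  Site 3 (cap 10, load 7): R3 — cost 7×7 = 49
  Shipping 177, fixed 308 → total 485.
  Any other capacity-feasible assignment to {Site 2, Site 3} ships for at least 177.
Compare {Site 1, Site 2}: its best feasible assignment gives total 549.
Compare {Site 1, Site 2, Site 3}: its best feasible assignment gives total 606.
Every other set of open sites that can feasibly serve all demand totals ≥ 549 even under its best assignment. Minimum: 485.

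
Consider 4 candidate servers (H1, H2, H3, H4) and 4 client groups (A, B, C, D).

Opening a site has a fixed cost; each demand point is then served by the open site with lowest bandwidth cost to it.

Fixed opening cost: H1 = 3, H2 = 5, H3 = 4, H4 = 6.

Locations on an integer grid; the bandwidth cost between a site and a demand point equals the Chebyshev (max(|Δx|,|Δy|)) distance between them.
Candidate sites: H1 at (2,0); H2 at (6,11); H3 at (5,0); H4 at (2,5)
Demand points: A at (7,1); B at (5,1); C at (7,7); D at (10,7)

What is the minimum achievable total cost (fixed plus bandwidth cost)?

Open {H2, H3}: assign each demand point to its cheapest open site.
  A→H3 2, B→H3 1, C→H2 4, D→H2 4
  bandwidth cost 11, fixed 9 → total 20.
Compare {H3}: bandwidth cost 17 + fixed 4 = 21.
Compare {H1, H2, H3}: bandwidth cost 11 + fixed 12 = 23.
Compare {H1, H2}: bandwidth cost 16 + fixed 8 = 24.
All other subsets cost ≥ 21. Minimum total cost: 20.

20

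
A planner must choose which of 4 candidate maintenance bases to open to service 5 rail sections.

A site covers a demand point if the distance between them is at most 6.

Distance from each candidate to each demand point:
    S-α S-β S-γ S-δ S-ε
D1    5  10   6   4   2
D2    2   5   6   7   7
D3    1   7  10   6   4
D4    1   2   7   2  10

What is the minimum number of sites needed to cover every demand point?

2

Coverage sets (demand points within 6 of each site):
  D1: {S-α, S-γ, S-δ, S-ε}
  D2: {S-α, S-β, S-γ}
  D3: {S-α, S-δ, S-ε}
  D4: {S-α, S-β, S-δ}
No single site covers all 5 demand points.
But {D1, D2} covers everything, so the minimum is 2.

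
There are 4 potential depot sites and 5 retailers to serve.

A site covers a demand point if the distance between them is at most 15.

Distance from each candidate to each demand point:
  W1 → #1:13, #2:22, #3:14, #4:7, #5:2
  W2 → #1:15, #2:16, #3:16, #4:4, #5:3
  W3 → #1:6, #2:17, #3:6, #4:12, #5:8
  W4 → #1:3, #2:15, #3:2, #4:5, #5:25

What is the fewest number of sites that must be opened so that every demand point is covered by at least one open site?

Coverage sets (demand points within 15 of each site):
  W1: {#1, #3, #4, #5}
  W2: {#1, #4, #5}
  W3: {#1, #3, #4, #5}
  W4: {#1, #2, #3, #4}
No single site covers all 5 demand points.
But {W1, W4} covers everything, so the minimum is 2.

2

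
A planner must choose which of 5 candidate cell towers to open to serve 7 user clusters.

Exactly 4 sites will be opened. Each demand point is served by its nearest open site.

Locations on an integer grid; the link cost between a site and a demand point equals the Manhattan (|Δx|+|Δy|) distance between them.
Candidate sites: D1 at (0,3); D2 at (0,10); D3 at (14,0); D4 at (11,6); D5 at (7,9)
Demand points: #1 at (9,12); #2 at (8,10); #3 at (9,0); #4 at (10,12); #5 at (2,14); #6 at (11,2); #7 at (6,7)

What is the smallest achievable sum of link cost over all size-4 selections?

Open {D2, D3, D4, D5}.
  #1→D5 5, #2→D5 2, #3→D3 5, #4→D5 6, #5→D2 6, #6→D4 4, #7→D5 3  ⇒ total 31.
Compare {D1, D2, D3, D5}: total 32.
Compare {D1, D2, D4, D5}: total 34.
No size-4 selection does better; minimum is 31.

31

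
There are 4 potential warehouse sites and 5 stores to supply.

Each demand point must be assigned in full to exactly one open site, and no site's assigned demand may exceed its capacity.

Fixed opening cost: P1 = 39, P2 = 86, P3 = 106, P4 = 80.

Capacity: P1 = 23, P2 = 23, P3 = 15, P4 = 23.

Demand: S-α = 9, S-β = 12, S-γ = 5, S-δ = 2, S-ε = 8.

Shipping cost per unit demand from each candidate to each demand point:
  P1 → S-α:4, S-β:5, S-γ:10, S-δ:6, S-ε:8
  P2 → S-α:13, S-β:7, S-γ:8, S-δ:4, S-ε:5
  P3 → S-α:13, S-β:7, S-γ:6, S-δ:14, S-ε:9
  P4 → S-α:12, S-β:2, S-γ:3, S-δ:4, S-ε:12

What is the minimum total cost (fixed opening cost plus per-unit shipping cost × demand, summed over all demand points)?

Open {P1, P4}; cheapest assignment that respects the capacities:
  P1 (cap 23, load 17): S-α, S-ε — cost 9×4 + 8×8 = 100
  P4 (cap 23, load 19): S-β, S-γ, S-δ — cost 12×2 + 5×3 + 2×4 = 47
  Shipping 147, fixed 119 → total 266.
  Any other capacity-feasible assignment to {P1, P4} ships for at least 147.
Compare {P1, P2}: its best feasible assignment gives total 309.
Compare {P1, P2, P4}: its best feasible assignment gives total 328.
Every other set of open sites that can feasibly serve all demand totals ≥ 309 even under its best assignment. Minimum: 266.

266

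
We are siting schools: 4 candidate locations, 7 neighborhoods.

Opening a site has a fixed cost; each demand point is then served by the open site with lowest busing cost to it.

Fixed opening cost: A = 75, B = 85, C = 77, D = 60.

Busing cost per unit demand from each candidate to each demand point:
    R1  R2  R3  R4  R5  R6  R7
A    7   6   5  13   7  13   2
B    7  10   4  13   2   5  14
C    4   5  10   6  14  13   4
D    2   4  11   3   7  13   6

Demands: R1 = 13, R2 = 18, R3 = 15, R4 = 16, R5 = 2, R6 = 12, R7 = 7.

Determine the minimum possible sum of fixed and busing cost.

457

Open {B, D}: assign each demand point to its cheapest open site.
  R1→D 13×2=26, R2→D 18×4=72, R3→B 15×4=60, R4→D 16×3=48, R5→B 2×2=4, R6→B 12×5=60, R7→D 7×6=42
  busing cost 312, fixed 145 → total 457.
Compare {A, B, D}: busing cost 284 + fixed 220 = 504.
Compare {B, C, D}: busing cost 298 + fixed 222 = 520.
Compare {A, D}: busing cost 405 + fixed 135 = 540.
All other subsets cost ≥ 504. Minimum total cost: 457.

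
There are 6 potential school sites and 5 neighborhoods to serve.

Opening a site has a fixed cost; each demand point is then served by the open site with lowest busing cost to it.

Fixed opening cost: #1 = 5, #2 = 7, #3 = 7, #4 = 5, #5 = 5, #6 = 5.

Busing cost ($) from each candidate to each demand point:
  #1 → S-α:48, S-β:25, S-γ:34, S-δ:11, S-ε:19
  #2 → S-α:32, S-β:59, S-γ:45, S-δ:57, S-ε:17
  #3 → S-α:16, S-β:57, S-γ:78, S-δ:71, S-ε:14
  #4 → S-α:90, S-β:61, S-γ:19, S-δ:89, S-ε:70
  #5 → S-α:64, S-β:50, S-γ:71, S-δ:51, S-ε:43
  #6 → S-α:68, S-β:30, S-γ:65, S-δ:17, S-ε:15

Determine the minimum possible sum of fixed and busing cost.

102

Open {#1, #3, #4}: assign each demand point to its cheapest open site.
  S-α→#3 16, S-β→#1 25, S-γ→#4 19, S-δ→#1 11, S-ε→#3 14
  busing cost 85, fixed 17 → total 102.
Compare {#1, #3, #4, #5}: busing cost 85 + fixed 22 = 107.
Compare {#1, #3, #4, #6}: busing cost 85 + fixed 22 = 107.
Compare {#1, #2, #3, #4}: busing cost 85 + fixed 24 = 109.
All other subsets cost ≥ 107. Minimum total cost: 102.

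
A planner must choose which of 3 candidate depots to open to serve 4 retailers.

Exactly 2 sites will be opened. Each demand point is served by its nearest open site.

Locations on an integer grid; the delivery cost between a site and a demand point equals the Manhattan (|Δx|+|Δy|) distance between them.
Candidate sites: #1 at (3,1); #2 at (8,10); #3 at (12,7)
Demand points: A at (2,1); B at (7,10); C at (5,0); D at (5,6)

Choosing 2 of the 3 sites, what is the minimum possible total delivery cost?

Open {#1, #2}.
  A→#1 1, B→#2 1, C→#1 3, D→#1 7  ⇒ total 12.
Compare {#1, #3}: total 19.
Compare {#2, #3}: total 36.

12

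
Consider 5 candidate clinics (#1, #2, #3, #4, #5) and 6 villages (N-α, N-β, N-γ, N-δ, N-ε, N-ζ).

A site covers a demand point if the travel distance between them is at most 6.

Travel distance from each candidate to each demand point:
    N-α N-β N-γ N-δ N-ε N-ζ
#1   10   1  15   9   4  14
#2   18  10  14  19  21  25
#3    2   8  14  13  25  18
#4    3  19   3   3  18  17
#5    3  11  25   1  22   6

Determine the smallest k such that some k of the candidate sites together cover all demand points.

3

Coverage sets (demand points within 6 of each site):
  #1: {N-β, N-ε}
  #2: {}
  #3: {N-α}
  #4: {N-α, N-γ, N-δ}
  #5: {N-α, N-δ, N-ζ}
No 2 sites suffice: every size-2 union leaves at least one demand point uncovered.
But {#1, #4, #5} covers everything, so the minimum is 3.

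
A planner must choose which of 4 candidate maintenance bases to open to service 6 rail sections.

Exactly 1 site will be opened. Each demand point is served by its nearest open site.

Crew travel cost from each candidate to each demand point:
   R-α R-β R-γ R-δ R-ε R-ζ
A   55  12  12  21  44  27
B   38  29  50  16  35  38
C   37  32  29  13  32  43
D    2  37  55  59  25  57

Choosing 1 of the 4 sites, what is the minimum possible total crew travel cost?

171

Open {A}.
  R-α→A 55, R-β→A 12, R-γ→A 12, R-δ→A 21, R-ε→A 44, R-ζ→A 27  ⇒ total 171.
Compare {C}: total 186.
Compare {B}: total 206.
No size-1 selection does better; minimum is 171.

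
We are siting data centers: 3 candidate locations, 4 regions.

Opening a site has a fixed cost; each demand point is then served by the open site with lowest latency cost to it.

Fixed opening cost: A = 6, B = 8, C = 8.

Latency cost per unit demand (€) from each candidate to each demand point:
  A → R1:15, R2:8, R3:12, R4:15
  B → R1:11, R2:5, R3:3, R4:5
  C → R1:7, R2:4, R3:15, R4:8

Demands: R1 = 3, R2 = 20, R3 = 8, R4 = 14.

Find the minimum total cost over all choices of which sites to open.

Open {B, C}: assign each demand point to its cheapest open site.
  R1→C 3×7=21, R2→C 20×4=80, R3→B 8×3=24, R4→B 14×5=70
  latency cost 195, fixed 16 → total 211.
Compare {A, B, C}: latency cost 195 + fixed 22 = 217.
Compare {B}: latency cost 227 + fixed 8 = 235.
Compare {A, B}: latency cost 227 + fixed 14 = 241.
All other subsets cost ≥ 217. Minimum total cost: 211.

211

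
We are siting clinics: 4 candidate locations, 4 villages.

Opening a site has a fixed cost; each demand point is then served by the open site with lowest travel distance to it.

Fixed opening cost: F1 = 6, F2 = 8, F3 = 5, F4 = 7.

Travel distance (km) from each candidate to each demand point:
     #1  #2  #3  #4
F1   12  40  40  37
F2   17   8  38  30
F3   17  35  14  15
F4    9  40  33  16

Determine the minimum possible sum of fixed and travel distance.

Open {F2, F3, F4}: assign each demand point to its cheapest open site.
  #1→F4 9, #2→F2 8, #3→F3 14, #4→F3 15
  travel distance 46, fixed 20 → total 66.
Compare {F2, F3}: travel distance 54 + fixed 13 = 67.
Compare {F1, F2, F3}: travel distance 49 + fixed 19 = 68.
Compare {F1, F2, F3, F4}: travel distance 46 + fixed 26 = 72.
All other subsets cost ≥ 67. Minimum total cost: 66.

66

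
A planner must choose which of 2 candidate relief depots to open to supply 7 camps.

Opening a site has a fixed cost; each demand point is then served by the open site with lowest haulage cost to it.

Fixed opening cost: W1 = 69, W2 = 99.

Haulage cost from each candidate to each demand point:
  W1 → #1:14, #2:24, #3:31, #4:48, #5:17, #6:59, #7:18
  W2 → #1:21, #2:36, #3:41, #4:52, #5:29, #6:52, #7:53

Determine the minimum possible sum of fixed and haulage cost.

280

Open {W1}: assign each demand point to its cheapest open site.
  #1→W1 14, #2→W1 24, #3→W1 31, #4→W1 48, #5→W1 17, #6→W1 59, #7→W1 18
  haulage cost 211, fixed 69 → total 280.
Compare {W1, W2}: haulage cost 204 + fixed 168 = 372.
Compare {W2}: haulage cost 284 + fixed 99 = 383.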